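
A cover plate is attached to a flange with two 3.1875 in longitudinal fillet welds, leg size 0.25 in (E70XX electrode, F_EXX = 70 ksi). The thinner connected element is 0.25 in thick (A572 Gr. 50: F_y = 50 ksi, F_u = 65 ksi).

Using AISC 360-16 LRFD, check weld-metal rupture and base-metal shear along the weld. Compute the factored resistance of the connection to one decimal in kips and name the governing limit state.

35.5 kips (weld metal governs)

Weld metal: throat = 0.707×0.25 = 0.17675 in, L = 2×3.1875 = 6.375 in. φR_n = 0.75 × 0.6 × 70 × 0.17675 × 6.375 = 35.5 kips.
Base metal shear (0.25 in plate): yield φR_n = 1.0×0.6×50×0.25×6.375 = 47.8 kips; rupture φR_n = 0.75×0.6×65×0.25×6.375 = 46.6 kips; take 46.6 kips (rupture).
Governing: min(35.5, 46.6) = 35.5 kips → weld metal.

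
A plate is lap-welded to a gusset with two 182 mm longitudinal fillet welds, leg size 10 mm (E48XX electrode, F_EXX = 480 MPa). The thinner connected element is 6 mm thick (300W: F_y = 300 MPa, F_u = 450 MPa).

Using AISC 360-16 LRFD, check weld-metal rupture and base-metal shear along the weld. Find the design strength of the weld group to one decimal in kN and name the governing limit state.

Weld metal: throat = 0.707×10 = 7.07 mm, L = 2×182 = 364 mm. φR_n = 0.75 × 0.6 × 480 × 7.07 × 364 = 555.9 kN.
Base metal shear (6 mm plate): yield φR_n = 1.0×0.6×300×6×364 = 393.1 kN; rupture φR_n = 0.75×0.6×450×6×364 = 442.3 kN; take 393.1 kN (yield).
Governing: min(555.9, 393.1) = 393.1 kN → base-metal shear.

393.1 kN (base-metal shear governs)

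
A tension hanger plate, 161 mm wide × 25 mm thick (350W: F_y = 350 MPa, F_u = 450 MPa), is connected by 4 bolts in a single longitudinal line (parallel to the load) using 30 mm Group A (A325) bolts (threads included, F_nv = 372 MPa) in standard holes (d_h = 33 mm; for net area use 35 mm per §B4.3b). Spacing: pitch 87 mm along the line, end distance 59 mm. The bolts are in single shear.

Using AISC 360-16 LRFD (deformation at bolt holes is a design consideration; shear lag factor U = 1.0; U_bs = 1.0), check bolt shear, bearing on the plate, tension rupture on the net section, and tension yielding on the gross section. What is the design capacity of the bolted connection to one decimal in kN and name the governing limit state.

788.9 kN (bolt shear governs)

Bolt shear: A_b = π(30)²/4 = 706.86 mm². φR_n = 0.75 × 372 × 706.86 × 4 × 1 = 788.9 kN.
Bearing (25 mm plate, F_u = 450 MPa): end bolts L_c = 59 − 33/2 = 42.5, R_n = min(1.2×42.5×25×450, 2.4×30×25×450) = 573.75 kN/bolt; interior L_c = 87 − 33 = 54, R_n = 729 kN/bolt. φR_n = 0.75 × (1×573.75 + 3×729) = 2070.6 kN.
Tension rupture (net): A_n = (161 − 1×35)×25 = 3150 mm² (U = 1.0, A_e = A_n). φR_n = 0.75 × 450 × 3150 = 1063.1 kN.
Tension yield (gross): A_g = 161×25 = 4025 mm². φR_n = 0.90 × 350 × 4025 = 1267.9 kN.
Governing: min(788.9, 2070.6, 1063.1, 1267.9) = 788.9 kN → bolt shear.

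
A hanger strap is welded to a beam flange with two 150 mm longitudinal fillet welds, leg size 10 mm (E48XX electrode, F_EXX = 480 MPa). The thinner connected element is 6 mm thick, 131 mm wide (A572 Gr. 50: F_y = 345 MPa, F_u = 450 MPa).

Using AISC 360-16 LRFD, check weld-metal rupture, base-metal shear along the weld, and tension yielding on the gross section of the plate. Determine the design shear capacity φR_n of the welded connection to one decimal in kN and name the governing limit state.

Weld metal: throat = 0.707×10 = 7.07 mm, L = 2×150 = 300 mm. φR_n = 0.75 × 0.6 × 480 × 7.07 × 300 = 458.1 kN.
Base metal shear (6 mm plate): yield φR_n = 1.0×0.6×345×6×300 = 372.6 kN; rupture φR_n = 0.75×0.6×450×6×300 = 364.5 kN; take 364.5 kN (rupture).
Tension yield (gross): A_g = 131×6 = 786 mm². φR_n = 0.90 × 345 × 786 = 244.1 kN.
Governing: min(458.1, 364.5, 244.1) = 244.1 kN → gross-section yield.

244.1 kN (gross-section yield governs)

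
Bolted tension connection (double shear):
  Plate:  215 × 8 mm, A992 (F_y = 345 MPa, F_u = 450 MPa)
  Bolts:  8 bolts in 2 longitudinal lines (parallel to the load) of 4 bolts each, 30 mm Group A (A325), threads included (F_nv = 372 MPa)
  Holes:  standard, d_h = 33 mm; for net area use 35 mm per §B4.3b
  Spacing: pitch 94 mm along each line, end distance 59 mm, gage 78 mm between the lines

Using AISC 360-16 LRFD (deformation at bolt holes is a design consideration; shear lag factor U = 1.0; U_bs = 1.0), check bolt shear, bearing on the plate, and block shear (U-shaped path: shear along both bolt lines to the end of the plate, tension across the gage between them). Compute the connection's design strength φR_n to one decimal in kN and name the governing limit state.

Bolt shear: A_b = π(30)²/4 = 706.86 mm². φR_n = 0.75 × 372 × 706.86 × 8 × 2 = 3155.4 kN.
Bearing (8 mm plate, F_u = 450 MPa): end bolts L_c = 59 − 33/2 = 42.5, R_n = min(1.2×42.5×8×450, 2.4×30×8×450) = 183.6 kN/bolt; interior L_c = 94 − 33 = 61, R_n = 259.2 kN/bolt. φR_n = 0.75 × (2×183.6 + 6×259.2) = 1441.8 kN.
Block shear: shear path 2×[59+3×94] = 2×341 mm, A_gv = 5456, A_nv = 2×(341 − 3.5×35)×8 = 3496 mm²; tension across gage: (78 − 1×35)×8 = 344 mm². R_n = min(0.6×450×3496, 0.6×345×5456) + 1.0×450×344 = min(943.92, 1129.4) + 154.8 = 1098.7 kN. φR_n = 0.75 × 1098.7 = 824.0 kN.
Governing: min(3155.4, 1441.8, 824.0) = 824.0 kN → block shear.

824.0 kN (block shear governs)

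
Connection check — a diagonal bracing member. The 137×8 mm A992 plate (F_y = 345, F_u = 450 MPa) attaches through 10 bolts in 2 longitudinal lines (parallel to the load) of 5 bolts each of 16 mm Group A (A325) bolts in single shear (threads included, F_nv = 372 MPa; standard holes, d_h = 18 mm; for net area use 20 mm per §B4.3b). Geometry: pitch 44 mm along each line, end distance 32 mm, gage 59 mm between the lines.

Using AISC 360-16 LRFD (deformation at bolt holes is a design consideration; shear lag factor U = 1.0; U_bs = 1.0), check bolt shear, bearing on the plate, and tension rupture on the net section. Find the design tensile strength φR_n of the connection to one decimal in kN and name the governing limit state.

261.9 kN (net-section rupture governs)

Bolt shear: A_b = π(16)²/4 = 201.06 mm². φR_n = 0.75 × 372 × 201.06 × 10 × 1 = 561.0 kN.
Bearing (8 mm plate, F_u = 450 MPa): end bolts L_c = 32 − 18/2 = 23, R_n = min(1.2×23×8×450, 2.4×16×8×450) = 99.36 kN/bolt; interior L_c = 44 − 18 = 26, R_n = 112.32 kN/bolt. φR_n = 0.75 × (2×99.36 + 8×112.32) = 823.0 kN.
Tension rupture (net): A_n = (137 − 2×20)×8 = 776 mm² (U = 1.0, A_e = A_n). φR_n = 0.75 × 450 × 776 = 261.9 kN.
Governing: min(561.0, 823.0, 261.9) = 261.9 kN → net-section rupture.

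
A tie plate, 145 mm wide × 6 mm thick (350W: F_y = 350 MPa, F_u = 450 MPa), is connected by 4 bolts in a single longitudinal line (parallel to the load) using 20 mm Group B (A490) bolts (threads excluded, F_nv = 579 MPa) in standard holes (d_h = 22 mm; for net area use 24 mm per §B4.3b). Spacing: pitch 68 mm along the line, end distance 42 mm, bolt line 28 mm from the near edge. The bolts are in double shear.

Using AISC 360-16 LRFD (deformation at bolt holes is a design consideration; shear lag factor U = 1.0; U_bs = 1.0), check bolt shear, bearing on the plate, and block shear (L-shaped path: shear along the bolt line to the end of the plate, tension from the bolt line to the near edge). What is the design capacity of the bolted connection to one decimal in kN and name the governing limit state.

Bolt shear: A_b = π(20)²/4 = 314.16 mm². φR_n = 0.75 × 579 × 314.16 × 4 × 2 = 1091.4 kN.
Bearing (6 mm plate, F_u = 450 MPa): end bolts L_c = 42 − 22/2 = 31, R_n = min(1.2×31×6×450, 2.4×20×6×450) = 100.44 kN/bolt; interior L_c = 68 − 22 = 46, R_n = 129.6 kN/bolt. φR_n = 0.75 × (1×100.44 + 3×129.6) = 366.9 kN.
Block shear: shear path 1×[42+3×68] = 1×246 mm, A_gv = 1476, A_nv = 1×(246 − 3.5×24)×6 = 972 mm²; tension to near edge: (28 − 0.5×24)×6 = 96 mm². R_n = min(0.6×450×972, 0.6×350×1476) + 1.0×450×96 = min(262.44, 309.96) + 43.2 = 305.64 kN. φR_n = 0.75 × 305.64 = 229.2 kN.
Governing: min(1091.4, 366.9, 229.2) = 229.2 kN → block shear.

229.2 kN (block shear governs)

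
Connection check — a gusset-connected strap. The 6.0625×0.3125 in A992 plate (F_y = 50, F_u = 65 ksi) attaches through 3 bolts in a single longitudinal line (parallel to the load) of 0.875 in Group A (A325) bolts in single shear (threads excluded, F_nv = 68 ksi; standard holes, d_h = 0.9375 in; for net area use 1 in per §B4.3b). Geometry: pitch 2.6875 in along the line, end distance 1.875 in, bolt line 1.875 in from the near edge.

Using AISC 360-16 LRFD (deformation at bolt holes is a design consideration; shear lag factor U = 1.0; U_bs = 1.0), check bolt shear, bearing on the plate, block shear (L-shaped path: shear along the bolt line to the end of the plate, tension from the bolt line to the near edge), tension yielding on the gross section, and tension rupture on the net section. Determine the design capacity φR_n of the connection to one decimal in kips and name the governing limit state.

Bolt shear: A_b = π(0.875)²/4 = 0.60132 in². φR_n = 0.75 × 68 × 0.60132 × 3 × 1 = 92.0 kips.
Bearing (0.3125 in plate, F_u = 65 ksi): end bolts L_c = 1.875 − 0.9375/2 = 1.40625, R_n = min(1.2×1.40625×0.3125×65, 2.4×0.875×0.3125×65) = 34.277 kips/bolt; interior L_c = 2.6875 − 0.9375 = 1.75, R_n = 42.656 kips/bolt. φR_n = 0.75 × (1×34.277 + 2×42.656) = 89.7 kips.
Block shear: shear path 1×[1.875+2×2.6875] = 1×7.25 in, A_gv = 2.2656, A_nv = 1×(7.25 − 2.5×1)×0.3125 = 1.4844 in²; tension to near edge: (1.875 − 0.5×1)×0.3125 = 0.42969 in². R_n = min(0.6×65×1.4844, 0.6×50×2.2656) + 1.0×65×0.42969 = min(57.892, 67.968) + 27.93 = 85.822 kips. φR_n = 0.75 × 85.822 = 64.4 kips.
Tension yield (gross): A_g = 6.0625×0.3125 = 1.8945 in². φR_n = 0.90 × 50 × 1.8945 = 85.3 kips.
Tension rupture (net): A_n = (6.0625 − 1×1)×0.3125 = 1.582 in² (U = 1.0, A_e = A_n). φR_n = 0.75 × 65 × 1.582 = 77.1 kips.
Governing: min(92.0, 89.7, 64.4, 85.3, 77.1) = 64.4 kips → block shear.

64.4 kips (block shear governs)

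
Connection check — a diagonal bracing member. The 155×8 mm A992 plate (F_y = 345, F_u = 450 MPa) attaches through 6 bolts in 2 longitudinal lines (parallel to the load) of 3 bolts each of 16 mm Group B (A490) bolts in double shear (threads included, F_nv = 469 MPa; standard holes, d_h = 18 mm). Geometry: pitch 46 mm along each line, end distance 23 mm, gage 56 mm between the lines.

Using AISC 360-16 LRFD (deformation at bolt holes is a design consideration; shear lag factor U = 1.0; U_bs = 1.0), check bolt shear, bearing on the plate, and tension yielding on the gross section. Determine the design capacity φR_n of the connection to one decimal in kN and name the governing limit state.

385.0 kN (gross-section yield governs)

Bolt shear: A_b = π(16)²/4 = 201.06 mm². φR_n = 0.75 × 469 × 201.06 × 6 × 2 = 848.7 kN.
Bearing (8 mm plate, F_u = 450 MPa): end bolts L_c = 23 − 18/2 = 14, R_n = min(1.2×14×8×450, 2.4×16×8×450) = 60.48 kN/bolt; interior L_c = 46 − 18 = 28, R_n = 120.96 kN/bolt. φR_n = 0.75 × (2×60.48 + 4×120.96) = 453.6 kN.
Tension yield (gross): A_g = 155×8 = 1240 mm². φR_n = 0.90 × 345 × 1240 = 385.0 kN.
Governing: min(848.7, 453.6, 385.0) = 385.0 kN → gross-section yield.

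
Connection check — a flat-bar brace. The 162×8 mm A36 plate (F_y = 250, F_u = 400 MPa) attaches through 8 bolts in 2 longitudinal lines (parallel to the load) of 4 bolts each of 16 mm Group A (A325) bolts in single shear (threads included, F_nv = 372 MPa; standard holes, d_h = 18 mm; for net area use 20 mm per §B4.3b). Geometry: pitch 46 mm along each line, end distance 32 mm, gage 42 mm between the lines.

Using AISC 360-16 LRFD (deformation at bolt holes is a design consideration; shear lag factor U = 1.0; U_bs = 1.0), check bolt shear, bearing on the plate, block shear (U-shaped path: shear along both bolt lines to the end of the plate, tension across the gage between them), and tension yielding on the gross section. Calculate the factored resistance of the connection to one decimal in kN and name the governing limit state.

Bolt shear: A_b = π(16)²/4 = 201.06 mm². φR_n = 0.75 × 372 × 201.06 × 8 × 1 = 448.8 kN.
Bearing (8 mm plate, F_u = 400 MPa): end bolts L_c = 32 − 18/2 = 23, R_n = min(1.2×23×8×400, 2.4×16×8×400) = 88.32 kN/bolt; interior L_c = 46 − 18 = 28, R_n = 107.52 kN/bolt. φR_n = 0.75 × (2×88.32 + 6×107.52) = 616.3 kN.
Block shear: shear path 2×[32+3×46] = 2×170 mm, A_gv = 2720, A_nv = 2×(170 − 3.5×20)×8 = 1600 mm²; tension across gage: (42 − 1×20)×8 = 176 mm². R_n = min(0.6×400×1600, 0.6×250×2720) + 1.0×400×176 = min(384, 408) + 70.4 = 454.4 kN. φR_n = 0.75 × 454.4 = 340.8 kN.
Tension yield (gross): A_g = 162×8 = 1296 mm². φR_n = 0.90 × 250 × 1296 = 291.6 kN.
Governing: min(448.8, 616.3, 340.8, 291.6) = 291.6 kN → gross-section yield.

291.6 kN (gross-section yield governs)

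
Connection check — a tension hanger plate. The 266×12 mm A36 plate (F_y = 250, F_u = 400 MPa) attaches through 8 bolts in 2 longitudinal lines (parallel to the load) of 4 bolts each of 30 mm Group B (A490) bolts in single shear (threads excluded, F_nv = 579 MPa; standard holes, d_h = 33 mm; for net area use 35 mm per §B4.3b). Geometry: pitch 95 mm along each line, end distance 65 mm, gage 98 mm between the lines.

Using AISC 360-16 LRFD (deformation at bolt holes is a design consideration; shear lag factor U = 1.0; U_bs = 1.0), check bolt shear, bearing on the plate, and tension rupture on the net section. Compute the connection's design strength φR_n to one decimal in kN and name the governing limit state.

705.6 kN (net-section rupture governs)

Bolt shear: A_b = π(30)²/4 = 706.86 mm². φR_n = 0.75 × 579 × 706.86 × 8 × 1 = 2455.6 kN.
Bearing (12 mm plate, F_u = 400 MPa): end bolts L_c = 65 − 33/2 = 48.5, R_n = min(1.2×48.5×12×400, 2.4×30×12×400) = 279.36 kN/bolt; interior L_c = 95 − 33 = 62, R_n = 345.6 kN/bolt. φR_n = 0.75 × (2×279.36 + 6×345.6) = 1974.2 kN.
Tension rupture (net): A_n = (266 − 2×35)×12 = 2352 mm² (U = 1.0, A_e = A_n). φR_n = 0.75 × 400 × 2352 = 705.6 kN.
Governing: min(2455.6, 1974.2, 705.6) = 705.6 kN → net-section rupture.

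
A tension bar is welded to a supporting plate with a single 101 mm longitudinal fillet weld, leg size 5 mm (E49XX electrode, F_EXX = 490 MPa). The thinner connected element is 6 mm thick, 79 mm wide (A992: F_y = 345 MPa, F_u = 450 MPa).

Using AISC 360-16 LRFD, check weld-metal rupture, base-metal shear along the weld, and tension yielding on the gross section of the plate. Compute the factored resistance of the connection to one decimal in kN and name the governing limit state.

78.7 kN (weld metal governs)

Weld metal: throat = 0.707×5 = 3.535 mm, L = 101 mm. φR_n = 0.75 × 0.6 × 490 × 3.535 × 101 = 78.7 kN.
Base metal shear (6 mm plate): yield φR_n = 1.0×0.6×345×6×101 = 125.4 kN; rupture φR_n = 0.75×0.6×450×6×101 = 122.7 kN; take 122.7 kN (rupture).
Tension yield (gross): A_g = 79×6 = 474 mm². φR_n = 0.90 × 345 × 474 = 147.2 kN.
Governing: min(78.7, 122.7, 147.2) = 78.7 kN → weld metal.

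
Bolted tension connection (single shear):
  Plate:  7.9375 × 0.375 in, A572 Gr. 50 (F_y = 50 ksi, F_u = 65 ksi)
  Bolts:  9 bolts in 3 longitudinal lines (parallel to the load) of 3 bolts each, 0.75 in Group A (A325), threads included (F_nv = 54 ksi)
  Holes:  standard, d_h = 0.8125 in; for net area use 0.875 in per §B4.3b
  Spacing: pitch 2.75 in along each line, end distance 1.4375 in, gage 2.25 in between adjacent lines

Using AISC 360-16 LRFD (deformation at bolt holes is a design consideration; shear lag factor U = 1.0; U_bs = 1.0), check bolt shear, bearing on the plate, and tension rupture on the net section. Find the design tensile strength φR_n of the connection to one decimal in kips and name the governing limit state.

Bolt shear: A_b = π(0.75)²/4 = 0.44179 in². φR_n = 0.75 × 54 × 0.44179 × 9 × 1 = 161.0 kips.
Bearing (0.375 in plate, F_u = 65 ksi): end bolts L_c = 1.4375 − 0.8125/2 = 1.03125, R_n = min(1.2×1.03125×0.375×65, 2.4×0.75×0.375×65) = 30.164 kips/bolt; interior L_c = 2.75 − 0.8125 = 1.9375, R_n = 43.875 kips/bolt. φR_n = 0.75 × (3×30.164 + 6×43.875) = 265.3 kips.
Tension rupture (net): A_n = (7.9375 − 3×0.875)×0.375 = 1.9922 in² (U = 1.0, A_e = A_n). φR_n = 0.75 × 65 × 1.9922 = 97.1 kips.
Governing: min(161.0, 265.3, 97.1) = 97.1 kips → net-section rupture.

97.1 kips (net-section rupture governs)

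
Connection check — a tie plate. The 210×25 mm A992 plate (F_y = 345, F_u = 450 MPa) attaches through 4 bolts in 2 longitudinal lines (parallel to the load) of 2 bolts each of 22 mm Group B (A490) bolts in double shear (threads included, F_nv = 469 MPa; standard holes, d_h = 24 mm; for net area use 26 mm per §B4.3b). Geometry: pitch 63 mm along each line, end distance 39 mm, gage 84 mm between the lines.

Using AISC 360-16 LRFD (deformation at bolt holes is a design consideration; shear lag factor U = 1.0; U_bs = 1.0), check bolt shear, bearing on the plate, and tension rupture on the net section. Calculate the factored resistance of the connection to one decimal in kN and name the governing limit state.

1069.7 kN (bolt shear governs)

Bolt shear: A_b = π(22)²/4 = 380.13 mm². φR_n = 0.75 × 469 × 380.13 × 4 × 2 = 1069.7 kN.
Bearing (25 mm plate, F_u = 450 MPa): end bolts L_c = 39 − 24/2 = 27, R_n = min(1.2×27×25×450, 2.4×22×25×450) = 364.5 kN/bolt; interior L_c = 63 − 24 = 39, R_n = 526.5 kN/bolt. φR_n = 0.75 × (2×364.5 + 2×526.5) = 1336.5 kN.
Tension rupture (net): A_n = (210 − 2×26)×25 = 3950 mm² (U = 1.0, A_e = A_n). φR_n = 0.75 × 450 × 3950 = 1333.1 kN.
Governing: min(1069.7, 1336.5, 1333.1) = 1069.7 kN → bolt shear.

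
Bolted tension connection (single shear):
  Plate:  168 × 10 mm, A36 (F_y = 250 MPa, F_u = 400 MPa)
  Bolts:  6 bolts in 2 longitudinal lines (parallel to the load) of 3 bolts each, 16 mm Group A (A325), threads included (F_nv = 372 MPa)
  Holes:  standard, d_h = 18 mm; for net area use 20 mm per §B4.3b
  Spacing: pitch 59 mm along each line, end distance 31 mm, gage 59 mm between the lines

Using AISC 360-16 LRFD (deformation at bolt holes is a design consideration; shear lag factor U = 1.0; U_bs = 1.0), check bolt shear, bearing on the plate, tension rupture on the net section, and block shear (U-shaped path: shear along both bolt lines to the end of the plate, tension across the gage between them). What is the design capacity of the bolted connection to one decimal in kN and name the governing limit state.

336.6 kN (bolt shear governs)

Bolt shear: A_b = π(16)²/4 = 201.06 mm². φR_n = 0.75 × 372 × 201.06 × 6 × 1 = 336.6 kN.
Bearing (10 mm plate, F_u = 400 MPa): end bolts L_c = 31 − 18/2 = 22, R_n = min(1.2×22×10×400, 2.4×16×10×400) = 105.6 kN/bolt; interior L_c = 59 − 18 = 41, R_n = 153.6 kN/bolt. φR_n = 0.75 × (2×105.6 + 4×153.6) = 619.2 kN.
Tension rupture (net): A_n = (168 − 2×20)×10 = 1280 mm² (U = 1.0, A_e = A_n). φR_n = 0.75 × 400 × 1280 = 384.0 kN.
Block shear: shear path 2×[31+2×59] = 2×149 mm, A_gv = 2980, A_nv = 2×(149 − 2.5×20)×10 = 1980 mm²; tension across gage: (59 − 1×20)×10 = 390 mm². R_n = min(0.6×400×1980, 0.6×250×2980) + 1.0×400×390 = min(475.2, 447) + 156 = 603 kN. φR_n = 0.75 × 603 = 452.3 kN.
Governing: min(336.6, 619.2, 384.0, 452.3) = 336.6 kN → bolt shear.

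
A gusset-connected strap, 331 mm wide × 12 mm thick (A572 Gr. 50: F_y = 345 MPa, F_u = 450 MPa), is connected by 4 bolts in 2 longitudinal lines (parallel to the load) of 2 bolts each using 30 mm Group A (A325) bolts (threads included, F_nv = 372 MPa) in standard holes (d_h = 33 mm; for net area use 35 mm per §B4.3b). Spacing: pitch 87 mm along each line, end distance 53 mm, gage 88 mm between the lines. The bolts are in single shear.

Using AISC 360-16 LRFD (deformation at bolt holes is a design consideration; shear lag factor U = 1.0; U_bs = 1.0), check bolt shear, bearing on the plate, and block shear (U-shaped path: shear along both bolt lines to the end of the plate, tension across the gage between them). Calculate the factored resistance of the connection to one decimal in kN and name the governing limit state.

639.9 kN (block shear governs)

Bolt shear: A_b = π(30)²/4 = 706.86 mm². φR_n = 0.75 × 372 × 706.86 × 4 × 1 = 788.9 kN.
Bearing (12 mm plate, F_u = 450 MPa): end bolts L_c = 53 − 33/2 = 36.5, R_n = min(1.2×36.5×12×450, 2.4×30×12×450) = 236.52 kN/bolt; interior L_c = 87 − 33 = 54, R_n = 349.92 kN/bolt. φR_n = 0.75 × (2×236.52 + 2×349.92) = 879.7 kN.
Block shear: shear path 2×[53+1×87] = 2×140 mm, A_gv = 3360, A_nv = 2×(140 − 1.5×35)×12 = 2100 mm²; tension across gage: (88 − 1×35)×12 = 636 mm². R_n = min(0.6×450×2100, 0.6×345×3360) + 1.0×450×636 = min(567, 695.52) + 286.2 = 853.2 kN. φR_n = 0.75 × 853.2 = 639.9 kN.
Governing: min(788.9, 879.7, 639.9) = 639.9 kN → block shear.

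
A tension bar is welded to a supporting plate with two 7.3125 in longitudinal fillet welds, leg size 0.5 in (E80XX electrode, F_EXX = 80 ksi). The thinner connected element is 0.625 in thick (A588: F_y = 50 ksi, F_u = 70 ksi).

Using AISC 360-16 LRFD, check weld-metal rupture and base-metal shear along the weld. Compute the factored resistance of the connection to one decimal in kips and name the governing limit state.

186.1 kips (weld metal governs)

Weld metal: throat = 0.707×0.5 = 0.3535 in, L = 2×7.3125 = 14.625 in. φR_n = 0.75 × 0.6 × 80 × 0.3535 × 14.625 = 186.1 kips.
Base metal shear (0.625 in plate): yield φR_n = 1.0×0.6×50×0.625×14.625 = 274.2 kips; rupture φR_n = 0.75×0.6×70×0.625×14.625 = 287.9 kips; take 274.2 kips (yield).
Governing: min(186.1, 274.2) = 186.1 kips → weld metal.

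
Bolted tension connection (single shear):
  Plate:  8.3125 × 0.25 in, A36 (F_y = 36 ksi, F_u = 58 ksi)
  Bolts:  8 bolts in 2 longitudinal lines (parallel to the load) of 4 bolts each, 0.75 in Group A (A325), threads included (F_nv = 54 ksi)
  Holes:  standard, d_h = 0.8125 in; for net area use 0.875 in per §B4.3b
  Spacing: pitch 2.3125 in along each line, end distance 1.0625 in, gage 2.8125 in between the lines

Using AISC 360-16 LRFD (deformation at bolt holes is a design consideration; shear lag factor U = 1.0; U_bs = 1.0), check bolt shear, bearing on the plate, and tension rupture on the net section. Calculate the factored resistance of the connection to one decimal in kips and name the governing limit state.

71.4 kips (net-section rupture governs)

Bolt shear: A_b = π(0.75)²/4 = 0.44179 in². φR_n = 0.75 × 54 × 0.44179 × 8 × 1 = 143.1 kips.
Bearing (0.25 in plate, F_u = 58 ksi): end bolts L_c = 1.0625 − 0.8125/2 = 0.65625, R_n = min(1.2×0.65625×0.25×58, 2.4×0.75×0.25×58) = 11.419 kips/bolt; interior L_c = 2.3125 − 0.8125 = 1.5, R_n = 26.1 kips/bolt. φR_n = 0.75 × (2×11.419 + 6×26.1) = 134.6 kips.
Tension rupture (net): A_n = (8.3125 − 2×0.875)×0.25 = 1.6406 in² (U = 1.0, A_e = A_n). φR_n = 0.75 × 58 × 1.6406 = 71.4 kips.
Governing: min(143.1, 134.6, 71.4) = 71.4 kips → net-section rupture.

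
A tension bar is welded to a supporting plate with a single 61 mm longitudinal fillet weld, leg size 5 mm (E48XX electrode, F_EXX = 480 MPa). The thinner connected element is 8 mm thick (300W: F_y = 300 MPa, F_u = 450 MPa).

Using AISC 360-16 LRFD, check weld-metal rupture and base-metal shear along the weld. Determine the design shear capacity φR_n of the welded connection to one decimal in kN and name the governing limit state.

46.6 kN (weld metal governs)

Weld metal: throat = 0.707×5 = 3.535 mm, L = 61 mm. φR_n = 0.75 × 0.6 × 480 × 3.535 × 61 = 46.6 kN.
Base metal shear (8 mm plate): yield φR_n = 1.0×0.6×300×8×61 = 87.8 kN; rupture φR_n = 0.75×0.6×450×8×61 = 98.8 kN; take 87.8 kN (yield).
Governing: min(46.6, 87.8) = 46.6 kN → weld metal.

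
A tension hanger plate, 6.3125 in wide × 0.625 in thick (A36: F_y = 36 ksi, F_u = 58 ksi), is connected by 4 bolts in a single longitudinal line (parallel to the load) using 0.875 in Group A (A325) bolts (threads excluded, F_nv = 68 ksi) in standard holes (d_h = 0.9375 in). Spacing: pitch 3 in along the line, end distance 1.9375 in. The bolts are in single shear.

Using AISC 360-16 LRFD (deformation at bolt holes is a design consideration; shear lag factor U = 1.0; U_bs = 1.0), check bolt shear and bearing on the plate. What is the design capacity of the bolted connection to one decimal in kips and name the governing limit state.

122.7 kips (bolt shear governs)

Bolt shear: A_b = π(0.875)²/4 = 0.60132 in². φR_n = 0.75 × 68 × 0.60132 × 4 × 1 = 122.7 kips.
Bearing (0.625 in plate, F_u = 58 ksi): end bolts L_c = 1.9375 − 0.9375/2 = 1.46875, R_n = min(1.2×1.46875×0.625×58, 2.4×0.875×0.625×58) = 63.891 kips/bolt; interior L_c = 3 − 0.9375 = 2.0625, R_n = 76.125 kips/bolt. φR_n = 0.75 × (1×63.891 + 3×76.125) = 219.2 kips.
Governing: min(122.7, 219.2) = 122.7 kips → bolt shear.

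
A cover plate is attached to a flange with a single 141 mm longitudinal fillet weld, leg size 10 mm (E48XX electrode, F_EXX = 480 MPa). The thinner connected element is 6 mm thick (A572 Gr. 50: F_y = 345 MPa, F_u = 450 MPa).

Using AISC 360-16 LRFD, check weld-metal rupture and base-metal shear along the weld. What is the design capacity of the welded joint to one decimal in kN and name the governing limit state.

Weld metal: throat = 0.707×10 = 7.07 mm, L = 141 mm. φR_n = 0.75 × 0.6 × 480 × 7.07 × 141 = 215.3 kN.
Base metal shear (6 mm plate): yield φR_n = 1.0×0.6×345×6×141 = 175.1 kN; rupture φR_n = 0.75×0.6×450×6×141 = 171.3 kN; take 171.3 kN (rupture).
Governing: min(215.3, 171.3) = 171.3 kN → base-metal shear.

171.3 kN (base-metal shear governs)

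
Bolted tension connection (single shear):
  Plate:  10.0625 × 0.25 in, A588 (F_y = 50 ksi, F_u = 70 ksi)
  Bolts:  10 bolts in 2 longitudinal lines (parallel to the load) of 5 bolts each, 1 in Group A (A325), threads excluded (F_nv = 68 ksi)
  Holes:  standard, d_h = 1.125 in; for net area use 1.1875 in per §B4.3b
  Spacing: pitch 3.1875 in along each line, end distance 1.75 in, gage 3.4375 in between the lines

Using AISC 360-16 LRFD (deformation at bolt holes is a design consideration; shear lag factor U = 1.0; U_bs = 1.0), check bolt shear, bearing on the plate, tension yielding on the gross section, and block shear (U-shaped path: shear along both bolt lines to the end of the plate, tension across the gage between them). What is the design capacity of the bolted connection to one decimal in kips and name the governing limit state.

Bolt shear: A_b = π(1)²/4 = 0.7854 in². φR_n = 0.75 × 68 × 0.7854 × 10 × 1 = 400.6 kips.
Bearing (0.25 in plate, F_u = 70 ksi): end bolts L_c = 1.75 − 1.125/2 = 1.1875, R_n = min(1.2×1.1875×0.25×70, 2.4×1×0.25×70) = 24.938 kips/bolt; interior L_c = 3.1875 − 1.125 = 2.0625, R_n = 42 kips/bolt. φR_n = 0.75 × (2×24.938 + 8×42) = 289.4 kips.
Tension yield (gross): A_g = 10.0625×0.25 = 2.5156 in². φR_n = 0.90 × 50 × 2.5156 = 113.2 kips.
Block shear: shear path 2×[1.75+4×3.1875] = 2×14.5 in, A_gv = 7.25, A_nv = 2×(14.5 − 4.5×1.1875)×0.25 = 4.5781 in²; tension across gage: (3.4375 − 1×1.1875)×0.25 = 0.5625 in². R_n = min(0.6×70×4.5781, 0.6×50×7.25) + 1.0×70×0.5625 = min(192.28, 217.5) + 39.375 = 231.66 kips. φR_n = 0.75 × 231.66 = 173.7 kips.
Governing: min(400.6, 289.4, 113.2, 173.7) = 113.2 kips → gross-section yield.

113.2 kips (gross-section yield governs)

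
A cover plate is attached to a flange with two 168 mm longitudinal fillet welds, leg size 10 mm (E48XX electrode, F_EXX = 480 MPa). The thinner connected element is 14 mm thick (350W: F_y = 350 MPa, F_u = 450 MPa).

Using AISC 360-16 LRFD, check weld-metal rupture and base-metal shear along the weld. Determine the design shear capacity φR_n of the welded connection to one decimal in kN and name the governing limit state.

Weld metal: throat = 0.707×10 = 7.07 mm, L = 2×168 = 336 mm. φR_n = 0.75 × 0.6 × 480 × 7.07 × 336 = 513.1 kN.
Base metal shear (14 mm plate): yield φR_n = 1.0×0.6×350×14×336 = 987.8 kN; rupture φR_n = 0.75×0.6×450×14×336 = 952.6 kN; take 952.6 kN (rupture).
Governing: min(513.1, 952.6) = 513.1 kN → weld metal.

513.1 kN (weld metal governs)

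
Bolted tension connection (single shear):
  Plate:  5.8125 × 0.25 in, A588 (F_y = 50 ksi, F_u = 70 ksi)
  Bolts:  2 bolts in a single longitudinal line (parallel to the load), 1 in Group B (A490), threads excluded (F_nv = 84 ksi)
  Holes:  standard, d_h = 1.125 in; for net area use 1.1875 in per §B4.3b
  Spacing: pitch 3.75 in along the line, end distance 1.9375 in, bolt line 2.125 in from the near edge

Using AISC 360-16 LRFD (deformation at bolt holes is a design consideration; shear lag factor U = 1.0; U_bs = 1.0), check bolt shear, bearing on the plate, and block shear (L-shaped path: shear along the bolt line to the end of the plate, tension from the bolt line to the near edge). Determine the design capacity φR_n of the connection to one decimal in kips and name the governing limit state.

Bolt shear: A_b = π(1)²/4 = 0.7854 in². φR_n = 0.75 × 84 × 0.7854 × 2 × 1 = 99.0 kips.
Bearing (0.25 in plate, F_u = 70 ksi): end bolts L_c = 1.9375 − 1.125/2 = 1.375, R_n = min(1.2×1.375×0.25×70, 2.4×1×0.25×70) = 28.875 kips/bolt; interior L_c = 3.75 − 1.125 = 2.625, R_n = 42 kips/bolt. φR_n = 0.75 × (1×28.875 + 1×42) = 53.2 kips.
Block shear: shear path 1×[1.9375+1×3.75] = 1×5.6875 in, A_gv = 1.4219, A_nv = 1×(5.6875 − 1.5×1.1875)×0.25 = 0.97656 in²; tension to near edge: (2.125 − 0.5×1.1875)×0.25 = 0.38281 in². R_n = min(0.6×70×0.97656, 0.6×50×1.4219) + 1.0×70×0.38281 = min(41.016, 42.657) + 26.797 = 67.813 kips. φR_n = 0.75 × 67.813 = 50.9 kips.
Governing: min(99.0, 53.2, 50.9) = 50.9 kips → block shear.

50.9 kips (block shear governs)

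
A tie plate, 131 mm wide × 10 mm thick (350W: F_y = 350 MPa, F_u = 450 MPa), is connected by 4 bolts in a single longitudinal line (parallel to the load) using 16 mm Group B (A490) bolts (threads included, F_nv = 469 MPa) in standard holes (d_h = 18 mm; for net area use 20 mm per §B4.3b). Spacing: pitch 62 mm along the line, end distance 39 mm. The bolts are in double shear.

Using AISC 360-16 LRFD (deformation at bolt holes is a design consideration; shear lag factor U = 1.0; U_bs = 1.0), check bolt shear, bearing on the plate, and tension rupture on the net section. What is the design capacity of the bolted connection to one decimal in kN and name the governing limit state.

Bolt shear: A_b = π(16)²/4 = 201.06 mm². φR_n = 0.75 × 469 × 201.06 × 4 × 2 = 565.8 kN.
Bearing (10 mm plate, F_u = 450 MPa): end bolts L_c = 39 − 18/2 = 30, R_n = min(1.2×30×10×450, 2.4×16×10×450) = 162 kN/bolt; interior L_c = 62 − 18 = 44, R_n = 172.8 kN/bolt. φR_n = 0.75 × (1×162 + 3×172.8) = 510.3 kN.
Tension rupture (net): A_n = (131 − 1×20)×10 = 1110 mm² (U = 1.0, A_e = A_n). φR_n = 0.75 × 450 × 1110 = 374.6 kN.
Governing: min(565.8, 510.3, 374.6) = 374.6 kN → net-section rupture.

374.6 kN (net-section rupture governs)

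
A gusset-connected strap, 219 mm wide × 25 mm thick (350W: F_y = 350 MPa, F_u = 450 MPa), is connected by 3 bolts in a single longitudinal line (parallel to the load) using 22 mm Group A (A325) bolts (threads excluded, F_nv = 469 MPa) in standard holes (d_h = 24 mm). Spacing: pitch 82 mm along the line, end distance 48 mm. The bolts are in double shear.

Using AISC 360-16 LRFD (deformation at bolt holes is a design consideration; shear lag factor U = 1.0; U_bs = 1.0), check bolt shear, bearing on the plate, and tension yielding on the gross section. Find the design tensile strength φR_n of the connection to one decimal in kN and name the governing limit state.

802.3 kN (bolt shear governs)

Bolt shear: A_b = π(22)²/4 = 380.13 mm². φR_n = 0.75 × 469 × 380.13 × 3 × 2 = 802.3 kN.
Bearing (25 mm plate, F_u = 450 MPa): end bolts L_c = 48 − 24/2 = 36, R_n = min(1.2×36×25×450, 2.4×22×25×450) = 486 kN/bolt; interior L_c = 82 − 24 = 58, R_n = 594 kN/bolt. φR_n = 0.75 × (1×486 + 2×594) = 1255.5 kN.
Tension yield (gross): A_g = 219×25 = 5475 mm². φR_n = 0.90 × 350 × 5475 = 1724.6 kN.
Governing: min(802.3, 1255.5, 1724.6) = 802.3 kN → bolt shear.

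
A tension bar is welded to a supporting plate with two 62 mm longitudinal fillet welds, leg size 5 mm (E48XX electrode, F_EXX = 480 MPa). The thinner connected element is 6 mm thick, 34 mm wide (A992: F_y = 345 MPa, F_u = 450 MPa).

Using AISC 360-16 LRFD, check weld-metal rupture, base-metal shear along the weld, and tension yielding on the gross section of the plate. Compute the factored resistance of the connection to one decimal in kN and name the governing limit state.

Weld metal: throat = 0.707×5 = 3.535 mm, L = 2×62 = 124 mm. φR_n = 0.75 × 0.6 × 480 × 3.535 × 124 = 94.7 kN.
Base metal shear (6 mm plate): yield φR_n = 1.0×0.6×345×6×124 = 154.0 kN; rupture φR_n = 0.75×0.6×450×6×124 = 150.7 kN; take 150.7 kN (rupture).
Tension yield (gross): A_g = 34×6 = 204 mm². φR_n = 0.90 × 345 × 204 = 63.3 kN.
Governing: min(94.7, 150.7, 63.3) = 63.3 kN → gross-section yield.

63.3 kN (gross-section yield governs)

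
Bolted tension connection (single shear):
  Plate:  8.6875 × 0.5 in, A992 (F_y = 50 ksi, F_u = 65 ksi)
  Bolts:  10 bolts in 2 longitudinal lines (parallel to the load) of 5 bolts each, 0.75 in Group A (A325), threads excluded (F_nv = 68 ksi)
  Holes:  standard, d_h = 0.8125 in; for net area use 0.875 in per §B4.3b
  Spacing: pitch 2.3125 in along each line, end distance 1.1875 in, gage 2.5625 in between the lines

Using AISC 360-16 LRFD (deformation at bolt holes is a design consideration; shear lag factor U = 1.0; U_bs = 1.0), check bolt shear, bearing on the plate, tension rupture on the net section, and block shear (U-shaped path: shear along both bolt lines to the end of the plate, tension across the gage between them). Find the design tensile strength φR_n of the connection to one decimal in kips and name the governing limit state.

Bolt shear: A_b = π(0.75)²/4 = 0.44179 in². φR_n = 0.75 × 68 × 0.44179 × 10 × 1 = 225.3 kips.
Bearing (0.5 in plate, F_u = 65 ksi): end bolts L_c = 1.1875 − 0.8125/2 = 0.78125, R_n = min(1.2×0.78125×0.5×65, 2.4×0.75×0.5×65) = 30.469 kips/bolt; interior L_c = 2.3125 − 0.8125 = 1.5, R_n = 58.5 kips/bolt. φR_n = 0.75 × (2×30.469 + 8×58.5) = 396.7 kips.
Tension rupture (net): A_n = (8.6875 − 2×0.875)×0.5 = 3.4688 in² (U = 1.0, A_e = A_n). φR_n = 0.75 × 65 × 3.4688 = 169.1 kips.
Block shear: shear path 2×[1.1875+4×2.3125] = 2×10.4375 in, A_gv = 10.438, A_nv = 2×(10.4375 − 4.5×0.875)×0.5 = 6.5 in²; tension across gage: (2.5625 − 1×0.875)×0.5 = 0.84375 in². R_n = min(0.6×65×6.5, 0.6×50×10.438) + 1.0×65×0.84375 = min(253.5, 313.14) + 54.844 = 308.34 kips. φR_n = 0.75 × 308.34 = 231.3 kips.
Governing: min(225.3, 396.7, 169.1, 231.3) = 169.1 kips → net-section rupture.

169.1 kips (net-section rupture governs)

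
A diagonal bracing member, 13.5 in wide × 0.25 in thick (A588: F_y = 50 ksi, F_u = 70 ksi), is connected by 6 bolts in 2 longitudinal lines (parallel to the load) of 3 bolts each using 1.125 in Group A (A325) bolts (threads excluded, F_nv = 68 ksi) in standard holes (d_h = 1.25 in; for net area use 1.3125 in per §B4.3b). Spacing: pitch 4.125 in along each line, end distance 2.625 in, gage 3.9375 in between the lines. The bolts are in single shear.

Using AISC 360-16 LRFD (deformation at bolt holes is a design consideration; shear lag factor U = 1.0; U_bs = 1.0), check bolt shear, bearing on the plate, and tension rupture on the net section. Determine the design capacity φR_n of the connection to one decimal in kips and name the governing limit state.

Bolt shear: A_b = π(1.125)²/4 = 0.99402 in². φR_n = 0.75 × 68 × 0.99402 × 6 × 1 = 304.2 kips.
Bearing (0.25 in plate, F_u = 70 ksi): end bolts L_c = 2.625 − 1.25/2 = 2, R_n = min(1.2×2×0.25×70, 2.4×1.125×0.25×70) = 42 kips/bolt; interior L_c = 4.125 − 1.25 = 2.875, R_n = 47.25 kips/bolt. φR_n = 0.75 × (2×42 + 4×47.25) = 204.8 kips.
Tension rupture (net): A_n = (13.5 − 2×1.3125)×0.25 = 2.7188 in² (U = 1.0, A_e = A_n). φR_n = 0.75 × 70 × 2.7188 = 142.7 kips.
Governing: min(304.2, 204.8, 142.7) = 142.7 kips → net-section rupture.

142.7 kips (net-section rupture governs)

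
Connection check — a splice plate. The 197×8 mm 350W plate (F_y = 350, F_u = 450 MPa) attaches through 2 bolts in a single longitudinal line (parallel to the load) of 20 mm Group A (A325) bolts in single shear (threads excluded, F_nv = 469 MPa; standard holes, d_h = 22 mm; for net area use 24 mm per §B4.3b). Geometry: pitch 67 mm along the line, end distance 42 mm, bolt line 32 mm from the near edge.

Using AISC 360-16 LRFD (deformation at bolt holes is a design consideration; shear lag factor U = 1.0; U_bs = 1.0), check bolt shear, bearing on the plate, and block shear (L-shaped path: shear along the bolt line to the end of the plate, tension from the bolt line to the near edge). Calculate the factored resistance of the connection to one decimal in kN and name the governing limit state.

172.3 kN (block shear governs)

Bolt shear: A_b = π(20)²/4 = 314.16 mm². φR_n = 0.75 × 469 × 314.16 × 2 × 1 = 221.0 kN.
Bearing (8 mm plate, F_u = 450 MPa): end bolts L_c = 42 − 22/2 = 31, R_n = min(1.2×31×8×450, 2.4×20×8×450) = 133.92 kN/bolt; interior L_c = 67 − 22 = 45, R_n = 172.8 kN/bolt. φR_n = 0.75 × (1×133.92 + 1×172.8) = 230.0 kN.
Block shear: shear path 1×[42+1×67] = 1×109 mm, A_gv = 872, A_nv = 1×(109 − 1.5×24)×8 = 584 mm²; tension to near edge: (32 − 0.5×24)×8 = 160 mm². R_n = min(0.6×450×584, 0.6×350×872) + 1.0×450×160 = min(157.68, 183.12) + 72 = 229.68 kN. φR_n = 0.75 × 229.68 = 172.3 kN.
Governing: min(221.0, 230.0, 172.3) = 172.3 kN → block shear.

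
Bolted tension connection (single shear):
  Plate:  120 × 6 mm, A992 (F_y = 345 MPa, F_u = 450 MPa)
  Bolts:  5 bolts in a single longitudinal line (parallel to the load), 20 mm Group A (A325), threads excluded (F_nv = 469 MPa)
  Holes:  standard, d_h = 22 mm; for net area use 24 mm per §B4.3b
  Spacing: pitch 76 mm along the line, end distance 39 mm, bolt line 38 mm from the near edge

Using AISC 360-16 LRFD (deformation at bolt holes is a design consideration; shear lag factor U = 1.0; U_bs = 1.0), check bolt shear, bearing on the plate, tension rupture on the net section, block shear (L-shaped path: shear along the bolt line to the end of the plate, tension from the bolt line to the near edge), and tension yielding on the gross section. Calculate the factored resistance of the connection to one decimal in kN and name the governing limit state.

Bolt shear: A_b = π(20)²/4 = 314.16 mm². φR_n = 0.75 × 469 × 314.16 × 5 × 1 = 552.5 kN.
Bearing (6 mm plate, F_u = 450 MPa): end bolts L_c = 39 − 22/2 = 28, R_n = min(1.2×28×6×450, 2.4×20×6×450) = 90.72 kN/bolt; interior L_c = 76 − 22 = 54, R_n = 129.6 kN/bolt. φR_n = 0.75 × (1×90.72 + 4×129.6) = 456.8 kN.
Tension rupture (net): A_n = (120 − 1×24)×6 = 576 mm² (U = 1.0, A_e = A_n). φR_n = 0.75 × 450 × 576 = 194.4 kN.
Block shear: shear path 1×[39+4×76] = 1×343 mm, A_gv = 2058, A_nv = 1×(343 − 4.5×24)×6 = 1410 mm²; tension to near edge: (38 − 0.5×24)×6 = 156 mm². R_n = min(0.6×450×1410, 0.6×345×2058) + 1.0×450×156 = min(380.7, 426.01) + 70.2 = 450.9 kN. φR_n = 0.75 × 450.9 = 338.2 kN.
Tension yield (gross): A_g = 120×6 = 720 mm². φR_n = 0.90 × 345 × 720 = 223.6 kN.
Governing: min(552.5, 456.8, 194.4, 338.2, 223.6) = 194.4 kN → net-section rupture.

194.4 kN (net-section rupture governs)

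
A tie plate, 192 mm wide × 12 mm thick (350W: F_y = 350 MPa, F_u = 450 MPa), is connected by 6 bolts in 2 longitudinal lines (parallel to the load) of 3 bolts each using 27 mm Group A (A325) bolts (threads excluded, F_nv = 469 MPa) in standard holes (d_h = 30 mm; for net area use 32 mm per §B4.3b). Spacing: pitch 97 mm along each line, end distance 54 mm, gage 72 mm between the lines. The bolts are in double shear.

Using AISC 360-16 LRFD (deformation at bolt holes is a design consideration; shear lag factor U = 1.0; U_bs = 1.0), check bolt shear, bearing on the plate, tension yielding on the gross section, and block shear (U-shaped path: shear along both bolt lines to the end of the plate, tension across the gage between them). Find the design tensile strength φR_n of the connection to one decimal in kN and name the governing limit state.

725.8 kN (gross-section yield governs)

Bolt shear: A_b = π(27)²/4 = 572.56 mm². φR_n = 0.75 × 469 × 572.56 × 6 × 2 = 2416.8 kN.
Bearing (12 mm plate, F_u = 450 MPa): end bolts L_c = 54 − 30/2 = 39, R_n = min(1.2×39×12×450, 2.4×27×12×450) = 252.72 kN/bolt; interior L_c = 97 − 30 = 67, R_n = 349.92 kN/bolt. φR_n = 0.75 × (2×252.72 + 4×349.92) = 1428.8 kN.
Tension yield (gross): A_g = 192×12 = 2304 mm². φR_n = 0.90 × 350 × 2304 = 725.8 kN.
Block shear: shear path 2×[54+2×97] = 2×248 mm, A_gv = 5952, A_nv = 2×(248 − 2.5×32)×12 = 4032 mm²; tension across gage: (72 − 1×32)×12 = 480 mm². R_n = min(0.6×450×4032, 0.6×350×5952) + 1.0×450×480 = min(1088.6, 1249.9) + 216 = 1304.6 kN. φR_n = 0.75 × 1304.6 = 978.5 kN.
Governing: min(2416.8, 1428.8, 725.8, 978.5) = 725.8 kN → gross-section yield.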